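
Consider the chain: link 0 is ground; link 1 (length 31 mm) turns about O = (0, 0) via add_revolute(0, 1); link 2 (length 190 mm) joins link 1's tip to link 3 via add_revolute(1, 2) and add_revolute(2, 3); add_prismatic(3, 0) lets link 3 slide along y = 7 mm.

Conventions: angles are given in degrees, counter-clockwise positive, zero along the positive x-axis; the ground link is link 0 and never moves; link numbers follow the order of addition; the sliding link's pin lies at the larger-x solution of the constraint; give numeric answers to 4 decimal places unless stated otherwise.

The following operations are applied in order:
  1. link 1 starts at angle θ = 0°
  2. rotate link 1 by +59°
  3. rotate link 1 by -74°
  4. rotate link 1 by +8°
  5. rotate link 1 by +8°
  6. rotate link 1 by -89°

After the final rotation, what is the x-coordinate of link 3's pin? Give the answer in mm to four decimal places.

geometry: r = 31 mm, L = 190 mm, e = 7 mm; θ starts at 0°
rotate link 1 by +59°: θ ← 0° +59° = 59°
rotate link 1 by -74°: θ ← 59° -74° = -15°
rotate link 1 by +8°: θ ← -15° +8° = -7°
rotate link 1 by +8°: θ ← -7° +8° = 1°
rotate link 1 by -89°: θ ← 1° -89° = -88°
crank pin P = (r cos θ, r sin θ) = (1.081884, -30.981116)
h = r sin θ − e = -30.981116 − 7 = -37.981116
x = r cos θ + √(L² − h²) = 1.081884 + 186.165074 = 187.246959

187.2470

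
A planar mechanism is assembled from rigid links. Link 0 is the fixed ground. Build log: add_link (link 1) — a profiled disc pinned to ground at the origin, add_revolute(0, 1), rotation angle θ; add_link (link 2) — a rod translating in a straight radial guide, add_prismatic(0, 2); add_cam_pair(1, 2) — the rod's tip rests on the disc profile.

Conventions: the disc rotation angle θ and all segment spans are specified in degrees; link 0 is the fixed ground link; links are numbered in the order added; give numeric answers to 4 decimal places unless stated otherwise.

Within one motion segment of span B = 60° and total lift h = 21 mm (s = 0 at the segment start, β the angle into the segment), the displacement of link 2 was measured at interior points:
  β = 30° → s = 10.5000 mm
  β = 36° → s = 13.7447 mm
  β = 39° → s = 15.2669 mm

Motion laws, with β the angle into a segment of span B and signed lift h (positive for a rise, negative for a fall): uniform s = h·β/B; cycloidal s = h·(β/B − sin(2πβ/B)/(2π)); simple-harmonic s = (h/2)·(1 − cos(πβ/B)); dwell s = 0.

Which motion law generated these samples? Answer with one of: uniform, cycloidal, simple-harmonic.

candidates at β/B = r: uniform s = h·r (linear in β); cycloidal s = h·(r − sin(2πr)/(2π)); simple-harmonic s = (h/2)(1 − cos(πr))
β=30°: printed 10.5000 | uniform 10.5000, cycloidal 10.5000, simple-harmonic 10.5000
β=36°: printed 13.7447 | uniform 12.6000, cycloidal 14.5645, simple-harmonic 13.7447
β=39°: printed 15.2669 | uniform 13.6500, cycloidal 16.3539, simple-harmonic 15.2669
only one law matches every sample → simple-harmonic

simple-harmonic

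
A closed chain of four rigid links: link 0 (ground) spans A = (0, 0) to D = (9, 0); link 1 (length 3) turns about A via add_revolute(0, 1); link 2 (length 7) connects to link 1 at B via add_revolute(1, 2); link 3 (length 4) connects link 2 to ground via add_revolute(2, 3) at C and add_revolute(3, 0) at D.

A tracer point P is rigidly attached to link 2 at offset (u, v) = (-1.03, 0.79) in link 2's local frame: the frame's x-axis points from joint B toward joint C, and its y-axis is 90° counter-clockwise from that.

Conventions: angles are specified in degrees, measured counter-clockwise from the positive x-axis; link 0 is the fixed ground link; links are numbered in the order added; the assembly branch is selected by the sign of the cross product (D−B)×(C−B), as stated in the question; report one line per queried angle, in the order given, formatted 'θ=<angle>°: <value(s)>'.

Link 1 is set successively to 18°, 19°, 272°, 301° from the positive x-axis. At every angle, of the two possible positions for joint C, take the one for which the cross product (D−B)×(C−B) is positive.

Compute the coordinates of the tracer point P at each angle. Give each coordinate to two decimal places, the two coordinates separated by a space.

A=(0,0), D=(9.00,0)
θ=18°: B = A + 3.00·(cos18°, sin18°) = (2.8532, 0.9271)
θ=18°: |BD| = 6.2163
θ=18°: circle(B,7.00) ∩ circle(D,4.00): a=5.7625, h=3.9742
θ=18°:   candidates: C₊=(9.1439,3.9974) cross=24.705; C₋=(7.9585,-3.8620) cross=-24.705
θ=18°:   branch + wants cross > 0 → take C=(9.1439,3.9974) (cross=24.705)
θ=18°: ex = (C−B)/|BC| = (0.8987,0.4386); ey = (-0.4386,0.8987)
θ=18°: P = B + -1.03·ex + 0.79·ey = (1.5810,1.1852)
θ=19°: B = A + 3.00·(cos19°, sin19°) = (2.8366, 0.9767)
θ=19°: |BD| = 6.2404
θ=19°: circle(B,7.00) ∩ circle(D,4.00): a=5.7643, h=3.9716
θ=19°:   candidates: C₊=(9.1514,3.9971) cross=24.784; C₋=(7.9082,-3.8481) cross=-24.784
θ=19°:   branch + wants cross > 0 → take C=(9.1514,3.9971) (cross=24.784)
θ=19°: ex = (C−B)/|BC| = (0.9021,0.4315); ey = (-0.4315,0.9021)
θ=19°: P = B + -1.03·ex + 0.79·ey = (1.5665,1.2449)
θ=272°: B = A + 3.00·(cos272°, sin272°) = (0.1047, -2.9982)
θ=272°: |BD| = 9.3870
θ=272°: circle(B,7.00) ∩ circle(D,4.00): a=6.4512, h=2.7169
θ=272°:   candidates: C₊=(5.3503,1.6369) cross=25.503; C₋=(7.0858,-3.5122) cross=-25.503
θ=272°:   branch + wants cross > 0 → take C=(5.3503,1.6369) (cross=25.503)
θ=272°: ex = (C−B)/|BC| = (0.7494,0.6622); ey = (-0.6622,0.7494)
θ=272°: P = B + -1.03·ex + 0.79·ey = (-1.1903,-3.0882)
θ=301°: B = A + 3.00·(cos301°, sin301°) = (1.5451, -2.5715)
θ=301°: |BD| = 7.8859
θ=301°: circle(B,7.00) ∩ circle(D,4.00): a=6.0353, h=3.5461
θ=301°:   candidates: C₊=(6.0942,2.7488) cross=27.965; C₋=(8.4069,-3.9558) cross=-27.965
θ=301°:   branch + wants cross > 0 → take C=(6.0942,2.7488) (cross=27.965)
θ=301°: ex = (C−B)/|BC| = (0.6499,0.7600); ey = (-0.7600,0.6499)
θ=301°: P = B + -1.03·ex + 0.79·ey = (0.2753,-2.8410)

θ=18°: 1.58 1.19
θ=19°: 1.57 1.24
θ=272°: -1.19 -3.09
θ=301°: 0.28 -2.84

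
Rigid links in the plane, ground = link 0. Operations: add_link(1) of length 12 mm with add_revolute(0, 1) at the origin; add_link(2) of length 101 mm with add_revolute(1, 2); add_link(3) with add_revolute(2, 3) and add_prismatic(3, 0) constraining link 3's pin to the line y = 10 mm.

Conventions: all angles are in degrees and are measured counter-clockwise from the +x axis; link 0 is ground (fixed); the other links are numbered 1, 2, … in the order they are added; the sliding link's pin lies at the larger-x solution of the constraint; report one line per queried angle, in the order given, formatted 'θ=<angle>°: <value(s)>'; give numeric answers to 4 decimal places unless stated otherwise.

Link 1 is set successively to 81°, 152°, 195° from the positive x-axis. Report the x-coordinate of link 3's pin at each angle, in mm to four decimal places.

geometry: r = 12 mm, L = 101 mm, e = 10 mm
θ=81°: crank pin P = (r cos θ, r sin θ) = (1.877214, 11.852260)
θ=81°: h = r sin θ − e = 11.852260 − 10 = 1.852260
θ=81°: x = r cos θ + √(L² − h²) = 1.877214 + 100.983014 = 102.860228
θ=152°: crank pin P = (r cos θ, r sin θ) = (-10.595371, 5.633659)
θ=152°: h = r sin θ − e = 5.633659 − 10 = -4.366341
θ=152°: x = r cos θ + √(L² − h²) = -10.595371 + 100.905575 = 90.310204
θ=195°: crank pin P = (r cos θ, r sin θ) = (-11.591110, -3.105829)
θ=195°: h = r sin θ − e = -3.105829 − 10 = -13.105829
θ=195°: x = r cos θ + √(L² − h²) = -11.591110 + 100.146080 = 88.554970

θ=81°: 102.8602
θ=152°: 90.3102
θ=195°: 88.5550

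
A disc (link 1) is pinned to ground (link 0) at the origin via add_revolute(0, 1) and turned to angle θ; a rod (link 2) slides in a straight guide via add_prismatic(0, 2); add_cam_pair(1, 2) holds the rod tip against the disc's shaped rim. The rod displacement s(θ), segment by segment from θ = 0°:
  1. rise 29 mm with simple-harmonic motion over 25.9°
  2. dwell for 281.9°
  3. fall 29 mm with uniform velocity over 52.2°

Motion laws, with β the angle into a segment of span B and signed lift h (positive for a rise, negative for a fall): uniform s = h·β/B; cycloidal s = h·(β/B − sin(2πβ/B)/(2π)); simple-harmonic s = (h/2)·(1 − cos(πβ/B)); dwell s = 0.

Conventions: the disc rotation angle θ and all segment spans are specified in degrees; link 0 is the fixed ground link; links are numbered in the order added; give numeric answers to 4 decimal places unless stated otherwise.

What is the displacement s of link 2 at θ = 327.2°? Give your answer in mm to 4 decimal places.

segment 1 (0° to 25.9°, simple-harmonic, h = 29) is passed completely: s = 0.0000 + (29) = 29.0000
segment 2 (25.9° to 307.8°, dwell): s unchanged at 29.0000
θ = 327.2° falls in segment 3 (307.8° to 360°, uniform, h = -29): β = 327.2 − 307.8 = 19.4°, B = 52.2°; Δs = -29·19.4/52.2 = -10.7778; s = 29.0000 − 10.7778 = 18.2222

18.2222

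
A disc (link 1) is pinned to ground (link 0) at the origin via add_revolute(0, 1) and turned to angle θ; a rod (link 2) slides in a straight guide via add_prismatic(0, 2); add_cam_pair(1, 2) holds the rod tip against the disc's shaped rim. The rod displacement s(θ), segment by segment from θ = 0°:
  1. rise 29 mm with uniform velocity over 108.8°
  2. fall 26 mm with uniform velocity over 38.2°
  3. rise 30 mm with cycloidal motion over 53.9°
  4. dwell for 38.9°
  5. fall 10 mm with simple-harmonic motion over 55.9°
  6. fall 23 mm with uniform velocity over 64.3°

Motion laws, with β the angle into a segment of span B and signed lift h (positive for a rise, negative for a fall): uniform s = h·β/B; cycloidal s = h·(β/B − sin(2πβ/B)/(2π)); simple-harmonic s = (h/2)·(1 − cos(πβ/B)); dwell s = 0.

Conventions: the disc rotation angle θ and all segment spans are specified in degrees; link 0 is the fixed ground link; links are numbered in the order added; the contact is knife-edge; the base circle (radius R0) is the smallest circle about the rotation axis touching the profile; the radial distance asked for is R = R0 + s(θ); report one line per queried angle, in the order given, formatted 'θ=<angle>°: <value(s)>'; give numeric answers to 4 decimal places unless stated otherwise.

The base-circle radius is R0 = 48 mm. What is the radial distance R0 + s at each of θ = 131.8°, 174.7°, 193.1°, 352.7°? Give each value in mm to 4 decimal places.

segment 1 (0° to 108.8°, uniform, h = 29) is passed completely: s = 0.0000 + (29) = 29.0000
θ = 131.8° falls in segment 2 (108.8° to 147°, uniform, h = -26): β = 131.8 − 108.8 = 23°, B = 38.2°; Δs = -26·23/38.2 = -15.6545; s = 29.0000 − 15.6545 = 13.3455
segment 2 (108.8° to 147°, uniform, h = -26) is passed completely: s = 29.0000 + (-26) = 3.0000
θ = 174.7° falls in segment 3 (147° to 200.9°, cycloidal, h = 30): β = 174.7 − 147 = 27.7°, B = 53.9°; Δs = 30·(0.5139 − sin(2π·0.5139)/(2π)) = 15.8343; s = 3.0000 + 15.8343 = 18.8343
θ = 193.1° falls in segment 3 (147° to 200.9°, cycloidal, h = 30): β = 193.1 − 147 = 46.1°, B = 53.9°; Δs = 30·(0.8553 − sin(2π·0.8553)/(2π)) = 29.4260; s = 3.0000 + 29.4260 = 32.4260
segment 3 (147° to 200.9°, cycloidal, h = 30) is passed completely: s = 3.0000 + (30) = 33.0000
segment 4 (200.9° to 239.8°, dwell): s unchanged at 33.0000
segment 5 (239.8° to 295.7°, simple-harmonic, h = -10) is passed completely: s = 33.0000 + (-10) = 23.0000
θ = 352.7° falls in segment 6 (295.7° to 360°, uniform, h = -23): β = 352.7 − 295.7 = 57°, B = 64.3°; Δs = -23·57/64.3 = -20.3888; s = 23.0000 − 20.3888 = 2.6112
θ=131.8°: R = R0 + s = 48 + 13.3455 = 61.3455
θ=174.7°: R = R0 + s = 48 + 18.8343 = 66.8343
θ=193.1°: R = R0 + s = 48 + 32.4260 = 80.4260
θ=352.7°: R = R0 + s = 48 + 2.6112 = 50.6112

θ=131.8°: 61.3455
θ=174.7°: 66.8343
θ=193.1°: 80.4260
θ=352.7°: 50.6112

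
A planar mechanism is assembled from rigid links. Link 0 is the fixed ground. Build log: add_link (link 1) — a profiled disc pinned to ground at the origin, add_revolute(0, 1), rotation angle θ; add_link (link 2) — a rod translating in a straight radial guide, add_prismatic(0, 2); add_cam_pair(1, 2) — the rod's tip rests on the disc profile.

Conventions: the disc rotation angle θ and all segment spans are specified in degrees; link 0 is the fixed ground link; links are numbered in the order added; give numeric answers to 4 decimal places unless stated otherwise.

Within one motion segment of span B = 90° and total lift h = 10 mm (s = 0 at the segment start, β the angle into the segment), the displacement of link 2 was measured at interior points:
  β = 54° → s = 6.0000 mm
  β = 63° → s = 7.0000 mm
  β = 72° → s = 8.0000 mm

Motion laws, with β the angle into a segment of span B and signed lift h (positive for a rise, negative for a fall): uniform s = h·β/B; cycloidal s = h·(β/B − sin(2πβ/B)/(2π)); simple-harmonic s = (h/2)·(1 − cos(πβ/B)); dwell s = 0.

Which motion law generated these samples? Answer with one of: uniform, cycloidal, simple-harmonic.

candidates at β/B = r: uniform s = h·r (linear in β); cycloidal s = h·(r − sin(2πr)/(2π)); simple-harmonic s = (h/2)(1 − cos(πr))
β=54°: printed 6.0000 | uniform 6.0000, cycloidal 6.9355, simple-harmonic 6.5451
β=63°: printed 7.0000 | uniform 7.0000, cycloidal 8.5137, simple-harmonic 7.9389
β=72°: printed 8.0000 | uniform 8.0000, cycloidal 9.5137, simple-harmonic 9.0451
only one law matches every sample → uniform

uniform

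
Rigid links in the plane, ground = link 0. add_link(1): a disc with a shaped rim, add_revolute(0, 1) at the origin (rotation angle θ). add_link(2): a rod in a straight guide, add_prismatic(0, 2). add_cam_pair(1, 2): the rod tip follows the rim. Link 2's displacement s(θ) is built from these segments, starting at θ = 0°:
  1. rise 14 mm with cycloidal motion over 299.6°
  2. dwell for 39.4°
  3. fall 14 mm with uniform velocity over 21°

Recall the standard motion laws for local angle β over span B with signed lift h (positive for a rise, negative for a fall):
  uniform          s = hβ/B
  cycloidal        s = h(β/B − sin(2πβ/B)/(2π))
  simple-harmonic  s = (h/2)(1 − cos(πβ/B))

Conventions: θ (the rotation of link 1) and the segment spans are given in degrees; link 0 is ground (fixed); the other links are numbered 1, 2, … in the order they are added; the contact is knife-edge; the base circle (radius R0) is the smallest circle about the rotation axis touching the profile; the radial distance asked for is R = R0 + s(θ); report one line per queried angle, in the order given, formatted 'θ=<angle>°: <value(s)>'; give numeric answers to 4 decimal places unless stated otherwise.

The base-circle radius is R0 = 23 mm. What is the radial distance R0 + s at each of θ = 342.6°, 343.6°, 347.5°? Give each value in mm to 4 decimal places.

segment 1 (0° to 299.6°, cycloidal, h = 14) is passed completely: s = 0.0000 + (14) = 14.0000
segment 2 (299.6° to 339°, dwell): s unchanged at 14.0000
θ = 342.6° falls in segment 3 (339° to 360°, uniform, h = -14): β = 342.6 − 339 = 3.6°, B = 21°; Δs = -14·3.6/21 = -2.4000; s = 14.0000 − 2.4000 = 11.6000
θ = 343.6° falls in segment 3 (339° to 360°, uniform, h = -14): β = 343.6 − 339 = 4.6°, B = 21°; Δs = -14·4.6/21 = -3.0667; s = 14.0000 − 3.0667 = 10.9333
θ = 347.5° falls in segment 3 (339° to 360°, uniform, h = -14): β = 347.5 − 339 = 8.5°, B = 21°; Δs = -14·8.5/21 = -5.6667; s = 14.0000 − 5.6667 = 8.3333
θ=342.6°: R = R0 + s = 23 + 11.6000 = 34.6000
θ=343.6°: R = R0 + s = 23 + 10.9333 = 33.9333
θ=347.5°: R = R0 + s = 23 + 8.3333 = 31.3333

θ=342.6°: 34.6000
θ=343.6°: 33.9333
θ=347.5°: 31.3333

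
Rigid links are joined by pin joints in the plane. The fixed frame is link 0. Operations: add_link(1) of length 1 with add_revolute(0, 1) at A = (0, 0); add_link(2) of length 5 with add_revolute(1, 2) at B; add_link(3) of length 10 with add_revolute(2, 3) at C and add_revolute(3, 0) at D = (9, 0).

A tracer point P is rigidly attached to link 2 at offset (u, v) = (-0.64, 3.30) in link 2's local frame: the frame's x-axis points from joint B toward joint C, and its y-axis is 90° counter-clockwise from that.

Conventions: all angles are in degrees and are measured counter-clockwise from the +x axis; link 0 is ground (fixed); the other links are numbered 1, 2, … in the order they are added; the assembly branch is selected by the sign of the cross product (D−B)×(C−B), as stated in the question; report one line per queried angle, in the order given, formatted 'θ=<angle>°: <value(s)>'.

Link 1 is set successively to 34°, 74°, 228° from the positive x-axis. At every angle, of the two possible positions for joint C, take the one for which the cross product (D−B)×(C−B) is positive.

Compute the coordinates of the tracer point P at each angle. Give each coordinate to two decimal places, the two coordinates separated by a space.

A=(0,0), D=(9.00,0)
θ=34°: B = A + 1.00·(cos34°, sin34°) = (0.8290, 0.5592)
θ=34°: |BD| = 8.1901
θ=34°: circle(B,5.00) ∩ circle(D,10.00): a=-0.4837, h=4.9766
θ=34°:   candidates: C₊=(0.6863,5.5572) cross=40.758; C₋=(0.0067,-4.3727) cross=-40.758
θ=34°:   branch + wants cross > 0 → take C=(0.6863,5.5572) (cross=40.758)
θ=34°: ex = (C−B)/|BC| = (-0.0286,0.9996); ey = (-0.9996,-0.0286)
θ=34°: P = B + -0.64·ex + 3.30·ey = (-2.4513,-0.1748)
θ=74°: B = A + 1.00·(cos74°, sin74°) = (0.2756, 0.9613)
θ=74°: |BD| = 8.7772
θ=74°: circle(B,5.00) ∩ circle(D,10.00): a=0.1161, h=4.9987
θ=74°:   candidates: C₊=(0.9385,5.9171) cross=43.874; C₋=(-0.1564,-4.0200) cross=-43.874
θ=74°:   branch + wants cross > 0 → take C=(0.9385,5.9171) (cross=43.874)
θ=74°: ex = (C−B)/|BC| = (0.1326,0.9912); ey = (-0.9912,0.1326)
θ=74°: P = B + -0.64·ex + 3.30·ey = (-3.0801,0.7644)
θ=228°: B = A + 1.00·(cos228°, sin228°) = (-0.6691, -0.7431)
θ=228°: |BD| = 9.6976
θ=228°: circle(B,5.00) ∩ circle(D,10.00): a=0.9819, h=4.9026
θ=228°:   candidates: C₊=(-0.0658,4.2203) cross=47.544; C₋=(0.6856,-5.5561) cross=-47.544
θ=228°:   branch + wants cross > 0 → take C=(-0.0658,4.2203) (cross=47.544)
θ=228°: ex = (C−B)/|BC| = (0.1207,0.9927); ey = (-0.9927,0.1207)
θ=228°: P = B + -0.64·ex + 3.30·ey = (-4.0222,-0.9803)

θ=34°: -2.45 -0.17
θ=74°: -3.08 0.76
θ=228°: -4.02 -0.98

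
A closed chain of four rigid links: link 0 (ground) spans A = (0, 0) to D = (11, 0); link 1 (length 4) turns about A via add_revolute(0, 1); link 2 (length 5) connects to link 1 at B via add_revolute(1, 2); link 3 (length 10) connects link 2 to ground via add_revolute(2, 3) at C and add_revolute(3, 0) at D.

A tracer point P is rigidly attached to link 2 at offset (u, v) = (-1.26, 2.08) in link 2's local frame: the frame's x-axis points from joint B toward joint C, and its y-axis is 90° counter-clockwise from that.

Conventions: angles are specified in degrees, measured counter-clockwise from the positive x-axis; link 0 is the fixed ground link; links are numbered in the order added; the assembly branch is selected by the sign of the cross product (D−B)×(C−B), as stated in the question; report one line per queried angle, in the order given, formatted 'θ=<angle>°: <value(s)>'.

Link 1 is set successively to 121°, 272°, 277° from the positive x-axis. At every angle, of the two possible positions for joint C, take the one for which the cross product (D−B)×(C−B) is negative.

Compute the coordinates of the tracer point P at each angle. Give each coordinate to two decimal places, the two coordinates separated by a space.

A=(0,0), D=(11.00,0)
θ=121°: B = A + 4.00·(cos121°, sin121°) = (-2.0602, 3.4287)
θ=121°: |BD| = 13.5027
θ=121°: circle(B,5.00) ∩ circle(D,10.00): a=3.9741, h=3.0342
θ=121°:   candidates: C₊=(2.5542,5.3543) cross=40.970; C₋=(1.0133,-0.5152) cross=-40.970
θ=121°:   branch - wants cross < 0 → take C=(1.0133,-0.5152) (cross=-40.970)
θ=121°: ex = (C−B)/|BC| = (0.6147,-0.7888); ey = (0.7888,0.6147)
θ=121°: P = B + -1.26·ex + 2.08·ey = (-1.1940,5.7011)
θ=272°: B = A + 4.00·(cos272°, sin272°) = (0.1396, -3.9976)
θ=272°: |BD| = 11.5728
θ=272°: circle(B,5.00) ∩ circle(D,10.00): a=2.5460, h=4.3032
θ=272°:   candidates: C₊=(1.0424,0.9203) cross=49.800; C₋=(4.0154,-7.1564) cross=-49.800
θ=272°:   branch - wants cross < 0 → take C=(4.0154,-7.1564) (cross=-49.800)
θ=272°: ex = (C−B)/|BC| = (0.7752,-0.6318); ey = (0.6318,0.7752)
θ=272°: P = B + -1.26·ex + 2.08·ey = (0.4770,-1.5892)
θ=277°: B = A + 4.00·(cos277°, sin277°) = (0.4875, -3.9702)
θ=277°: |BD| = 11.2372
θ=277°: circle(B,5.00) ∩ circle(D,10.00): a=2.2815, h=4.4491
θ=277°:   candidates: C₊=(1.0499,0.9981) cross=49.996; C₋=(4.1937,-7.3263) cross=-49.996
θ=277°:   branch - wants cross < 0 → take C=(4.1937,-7.3263) (cross=-49.996)
θ=277°: ex = (C−B)/|BC| = (0.7413,-0.6712); ey = (0.6712,0.7413)
θ=277°: P = B + -1.26·ex + 2.08·ey = (0.9496,-1.5826)

θ=121°: -1.19 5.70
θ=272°: 0.48 -1.59
θ=277°: 0.95 -1.58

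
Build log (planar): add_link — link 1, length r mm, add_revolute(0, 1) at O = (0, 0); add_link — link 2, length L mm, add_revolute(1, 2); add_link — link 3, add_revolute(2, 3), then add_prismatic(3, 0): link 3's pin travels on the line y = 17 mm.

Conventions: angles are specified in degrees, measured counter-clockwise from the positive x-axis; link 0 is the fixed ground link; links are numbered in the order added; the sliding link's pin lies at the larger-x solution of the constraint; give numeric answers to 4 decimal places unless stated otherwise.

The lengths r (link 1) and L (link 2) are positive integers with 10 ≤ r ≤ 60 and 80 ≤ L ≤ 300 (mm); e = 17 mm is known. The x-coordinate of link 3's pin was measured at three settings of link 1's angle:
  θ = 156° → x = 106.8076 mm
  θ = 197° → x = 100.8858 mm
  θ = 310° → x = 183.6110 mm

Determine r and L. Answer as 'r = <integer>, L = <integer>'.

constraint per measurement: (x − r cos θ)² + (r sin θ − e)² = L²
subtracting the θ₁ and θ₂ equations cancels the r² and L² terms:
r = (x₁² − x₂²) / (2[(x₁cos θ₁ + e sin θ₁) − (x₂cos θ₂ + e sin θ₂)]) = 56.9997 → r = 57
L² = (x₁ − r cos θ₁)² + (r sin θ₁ − e)² = 25280.9980 → L = 159.0000 → L = 159
check at θ₃=310°: x = 183.6110 (printed 183.6110) ✓

r = 57, L = 159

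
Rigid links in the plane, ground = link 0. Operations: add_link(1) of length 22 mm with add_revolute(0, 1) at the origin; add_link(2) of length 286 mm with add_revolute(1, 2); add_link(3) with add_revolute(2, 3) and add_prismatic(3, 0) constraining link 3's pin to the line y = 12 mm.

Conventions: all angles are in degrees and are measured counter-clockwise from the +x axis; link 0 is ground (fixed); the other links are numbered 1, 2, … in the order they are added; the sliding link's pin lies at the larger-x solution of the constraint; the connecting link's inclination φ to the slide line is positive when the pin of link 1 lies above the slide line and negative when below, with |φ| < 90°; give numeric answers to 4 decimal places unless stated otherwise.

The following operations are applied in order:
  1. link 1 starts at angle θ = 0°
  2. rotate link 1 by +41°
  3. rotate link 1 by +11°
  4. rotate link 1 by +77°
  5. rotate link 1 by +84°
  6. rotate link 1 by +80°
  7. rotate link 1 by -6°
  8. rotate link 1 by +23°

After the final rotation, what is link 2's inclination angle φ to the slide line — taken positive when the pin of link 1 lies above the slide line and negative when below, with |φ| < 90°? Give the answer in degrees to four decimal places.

geometry: r = 22 mm, L = 286 mm, e = 12 mm; θ starts at 0°
rotate link 1 by +41°: θ ← 0° +41° = 41°
rotate link 1 by +11°: θ ← 41° +11° = 52°
rotate link 1 by +77°: θ ← 52° +77° = 129°
rotate link 1 by +84°: θ ← 129° +84° = 213°
rotate link 1 by +80°: θ ← 213° +80° = 293°
rotate link 1 by -6°: θ ← 293° -6° = 287°
rotate link 1 by +23°: θ ← 287° +23° = 310°
h = r sin θ − e = -16.852978 − 12 = -28.852978
sin φ = h / L = -28.852978 / 286 = -0.10088454
φ = arcsin(-0.10088454) = -5.790108°

-5.7901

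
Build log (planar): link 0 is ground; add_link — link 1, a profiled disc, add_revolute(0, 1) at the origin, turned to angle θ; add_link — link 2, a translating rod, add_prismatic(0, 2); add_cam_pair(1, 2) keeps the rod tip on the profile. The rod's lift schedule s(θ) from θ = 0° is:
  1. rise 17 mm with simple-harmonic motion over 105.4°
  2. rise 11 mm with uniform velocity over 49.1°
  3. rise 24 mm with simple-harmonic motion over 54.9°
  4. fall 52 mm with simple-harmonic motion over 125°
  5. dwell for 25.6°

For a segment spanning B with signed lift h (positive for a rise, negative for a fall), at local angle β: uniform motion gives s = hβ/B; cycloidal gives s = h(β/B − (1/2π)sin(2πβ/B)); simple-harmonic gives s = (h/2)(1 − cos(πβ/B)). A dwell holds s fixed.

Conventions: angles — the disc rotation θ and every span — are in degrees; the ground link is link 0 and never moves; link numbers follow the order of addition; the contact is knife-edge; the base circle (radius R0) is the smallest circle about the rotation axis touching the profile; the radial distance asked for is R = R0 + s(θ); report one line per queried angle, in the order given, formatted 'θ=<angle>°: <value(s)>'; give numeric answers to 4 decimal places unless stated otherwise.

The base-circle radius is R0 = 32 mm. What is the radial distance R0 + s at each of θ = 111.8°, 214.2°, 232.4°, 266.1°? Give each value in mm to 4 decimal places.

seg 1 [0°–105.4°] simple-harmonic, h=17: full span → s += 17 → s = 17.0000
seg 2 [105.4°–154.5°] uniform, h=11: θ=111.8° here. β=6.4, B=49.1. 11·6.4/49.1 = 1.4338 → s = 18.4338
seg 2 [105.4°–154.5°] uniform, h=11: full span → s += 11 → s = 28.0000
seg 3 [154.5°–209.4°] simple-harmonic, h=24: full span → s += 24 → s = 52.0000
seg 4 [209.4°–334.4°] simple-harmonic, h=-52: θ=214.2° here. β=4.8, B=125. -52/2·(1 − cos(π·0.0384)) = -0.1890 → s = 51.8110
seg 4 [209.4°–334.4°] simple-harmonic, h=-52: θ=232.4° here. β=23, B=125. -52/2·(1 − cos(π·0.1840)) = -4.2243 → s = 47.7757
seg 4 [209.4°–334.4°] simple-harmonic, h=-52: θ=266.1° here. β=56.7, B=125. -52/2·(1 − cos(π·0.4536)) = -22.2234 → s = 29.7766
θ=111.8°: R = R0 + s = 32 + 18.4338 = 50.4338
θ=214.2°: R = R0 + s = 32 + 51.8110 = 83.8110
θ=232.4°: R = R0 + s = 32 + 47.7757 = 79.7757
θ=266.1°: R = R0 + s = 32 + 29.7766 = 61.7766

θ=111.8°: 50.4338
θ=214.2°: 83.8110
θ=232.4°: 79.7757
θ=266.1°: 61.7766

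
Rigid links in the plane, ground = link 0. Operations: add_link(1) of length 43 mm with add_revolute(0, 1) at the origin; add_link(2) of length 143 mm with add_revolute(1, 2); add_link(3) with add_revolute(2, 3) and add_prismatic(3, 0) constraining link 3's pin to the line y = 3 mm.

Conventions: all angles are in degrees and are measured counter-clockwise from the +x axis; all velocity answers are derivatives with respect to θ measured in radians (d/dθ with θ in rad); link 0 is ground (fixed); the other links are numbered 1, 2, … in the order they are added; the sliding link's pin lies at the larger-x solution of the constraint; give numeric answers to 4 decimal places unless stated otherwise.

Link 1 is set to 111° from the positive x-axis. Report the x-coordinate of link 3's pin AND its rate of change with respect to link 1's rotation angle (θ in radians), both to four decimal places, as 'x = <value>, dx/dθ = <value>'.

geometry: r = 43 mm, L = 143 mm, e = 3 mm
crank pin P = (r cos θ, r sin θ) = (-15.409822, 40.143958)
h = r sin θ − e = 40.143958 − 3 = 37.143958
x = r cos θ + √(L² − h²) = -15.409822 + 138.091732 = 122.681910
dx/dθ = −r sin θ − h·r cos θ/√(L² − h²) (θ in radians; h = 37.143958) = -35.999020

x = 122.6819, dx/dθ = -35.9990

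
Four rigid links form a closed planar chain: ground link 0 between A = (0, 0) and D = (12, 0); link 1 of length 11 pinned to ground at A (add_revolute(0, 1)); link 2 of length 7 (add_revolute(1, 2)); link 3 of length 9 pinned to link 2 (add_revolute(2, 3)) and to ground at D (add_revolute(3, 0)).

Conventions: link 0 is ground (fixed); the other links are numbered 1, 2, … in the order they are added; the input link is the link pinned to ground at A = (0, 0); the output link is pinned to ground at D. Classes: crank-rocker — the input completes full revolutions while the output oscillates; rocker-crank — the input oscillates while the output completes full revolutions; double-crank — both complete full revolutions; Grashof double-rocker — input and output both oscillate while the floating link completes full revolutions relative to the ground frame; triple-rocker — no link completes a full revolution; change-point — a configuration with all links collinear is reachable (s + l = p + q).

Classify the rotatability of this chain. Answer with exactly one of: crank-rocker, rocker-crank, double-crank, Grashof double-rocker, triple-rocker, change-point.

lengths: ground=12, input=11, coupler=7, output=9
sorted: s=7 (shortest), l=12 (longest), p+q=20
s + l = 19 vs p + q = 20
s + l < p + q (Grashof) with shortest = coupler link → Grashof double-rocker

Grashof double-rocker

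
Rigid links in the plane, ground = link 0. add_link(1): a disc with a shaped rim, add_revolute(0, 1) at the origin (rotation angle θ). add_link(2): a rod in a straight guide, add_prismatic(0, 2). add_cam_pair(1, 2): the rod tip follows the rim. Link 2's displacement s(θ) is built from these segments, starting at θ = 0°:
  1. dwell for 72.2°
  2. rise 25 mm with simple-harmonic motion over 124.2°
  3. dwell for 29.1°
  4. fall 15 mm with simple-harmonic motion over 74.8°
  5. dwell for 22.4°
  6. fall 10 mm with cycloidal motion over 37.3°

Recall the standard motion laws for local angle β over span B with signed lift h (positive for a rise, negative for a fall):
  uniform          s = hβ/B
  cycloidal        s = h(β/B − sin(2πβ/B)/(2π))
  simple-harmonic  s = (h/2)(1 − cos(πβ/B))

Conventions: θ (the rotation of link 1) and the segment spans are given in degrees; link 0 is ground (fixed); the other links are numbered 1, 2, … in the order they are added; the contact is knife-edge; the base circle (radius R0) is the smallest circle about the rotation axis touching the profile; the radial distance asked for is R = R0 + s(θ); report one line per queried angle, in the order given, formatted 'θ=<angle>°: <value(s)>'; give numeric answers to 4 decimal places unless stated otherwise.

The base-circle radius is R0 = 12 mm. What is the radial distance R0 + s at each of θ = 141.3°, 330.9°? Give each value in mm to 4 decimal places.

segment 1 (0° to 72.2°, dwell): s unchanged at 0.0000
θ = 141.3° falls in segment 2 (72.2° to 196.4°, simple-harmonic, h = 25): β = 141.3 − 72.2 = 69.1°, B = 124.2°; Δs = 25/2·(1 − cos(π·0.5564)) = 14.7017; s = 0.0000 + 14.7017 = 14.7017
segment 2 (72.2° to 196.4°, simple-harmonic, h = 25) is passed completely: s = 0.0000 + (25) = 25.0000
segment 3 (196.4° to 225.5°, dwell): s unchanged at 25.0000
segment 4 (225.5° to 300.3°, simple-harmonic, h = -15) is passed completely: s = 25.0000 + (-15) = 10.0000
segment 5 (300.3° to 322.7°, dwell): s unchanged at 10.0000
θ = 330.9° falls in segment 6 (322.7° to 360°, cycloidal, h = -10): β = 330.9 − 322.7 = 8.2°, B = 37.3°; Δs = -10·(0.2198 − sin(2π·0.2198)/(2π)) = -0.6353; s = 10.0000 − 0.6353 = 9.3647
θ=141.3°: R = R0 + s = 12 + 14.7017 = 26.7017
θ=330.9°: R = R0 + s = 12 + 9.3647 = 21.3647

θ=141.3°: 26.7017
θ=330.9°: 21.3647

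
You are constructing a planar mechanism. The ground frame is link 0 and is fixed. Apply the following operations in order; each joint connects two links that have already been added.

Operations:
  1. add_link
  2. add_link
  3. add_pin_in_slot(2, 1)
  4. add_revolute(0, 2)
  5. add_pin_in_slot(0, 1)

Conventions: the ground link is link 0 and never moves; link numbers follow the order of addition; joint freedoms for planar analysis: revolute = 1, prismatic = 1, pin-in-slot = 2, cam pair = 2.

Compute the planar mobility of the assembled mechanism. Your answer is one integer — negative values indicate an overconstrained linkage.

link 0 = ground. State L|J1|J2 = 1|0|0
+link1  2|0|0
+link2  3|0|0
PS(2,1) f=2→J2  3|0|1
R(0,2) f=1→J1  3|1|1
PS(0,1) f=2→J2  3|1|2
M = 3(3−1)−2·1−2 = 6−2−2 = 2

M = 2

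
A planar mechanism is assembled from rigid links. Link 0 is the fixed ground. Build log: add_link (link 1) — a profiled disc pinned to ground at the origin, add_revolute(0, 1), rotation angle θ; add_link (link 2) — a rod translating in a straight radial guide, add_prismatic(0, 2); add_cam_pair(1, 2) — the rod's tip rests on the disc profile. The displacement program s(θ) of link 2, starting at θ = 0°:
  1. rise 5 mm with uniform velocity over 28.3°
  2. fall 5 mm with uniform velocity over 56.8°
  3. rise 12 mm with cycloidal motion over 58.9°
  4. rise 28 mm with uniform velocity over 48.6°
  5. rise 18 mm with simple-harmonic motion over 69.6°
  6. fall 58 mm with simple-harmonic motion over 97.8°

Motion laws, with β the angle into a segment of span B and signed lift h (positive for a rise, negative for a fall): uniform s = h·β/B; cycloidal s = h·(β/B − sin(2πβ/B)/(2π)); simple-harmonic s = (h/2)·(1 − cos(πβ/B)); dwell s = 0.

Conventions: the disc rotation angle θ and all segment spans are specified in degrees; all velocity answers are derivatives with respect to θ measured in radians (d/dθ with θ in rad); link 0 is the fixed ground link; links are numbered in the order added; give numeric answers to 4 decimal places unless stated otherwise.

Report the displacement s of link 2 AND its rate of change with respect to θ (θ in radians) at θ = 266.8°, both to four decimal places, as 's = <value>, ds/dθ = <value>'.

seg 1 [0°–28.3°] uniform, h=5: full span → s += 5 → s = 5.0000
seg 2 [28.3°–85.1°] uniform, h=-5: full span → s += -5 → s = 0.0000
seg 3 [85.1°–144°] cycloidal, h=12: full span → s += 12 → s = 12.0000
seg 4 [144°–192.6°] uniform, h=28: full span → s += 28 → s = 40.0000
seg 5 [192.6°–262.2°] simple-harmonic, h=18: full span → s += 18 → s = 58.0000
seg 6 [262.2°–360°] simple-harmonic, h=-58: θ=266.8° here. β=4.6, B=97.8. -58/2·(1 − cos(π·0.0470)) = -0.3160 → s = 57.6840
velocity in seg [262.2°–360°] (simple-harmonic), θ in radians: β = 4.6° = 0.0803 rad, B = 97.8° = 1.7069 rad; ds/dθ = (πh/(2B)) sin(πβ/B) = (π·(-58)/(2·1.7069)) sin(π·0.0470) = -7.858125 mm/rad

s = 57.6840, ds/dθ = -7.8581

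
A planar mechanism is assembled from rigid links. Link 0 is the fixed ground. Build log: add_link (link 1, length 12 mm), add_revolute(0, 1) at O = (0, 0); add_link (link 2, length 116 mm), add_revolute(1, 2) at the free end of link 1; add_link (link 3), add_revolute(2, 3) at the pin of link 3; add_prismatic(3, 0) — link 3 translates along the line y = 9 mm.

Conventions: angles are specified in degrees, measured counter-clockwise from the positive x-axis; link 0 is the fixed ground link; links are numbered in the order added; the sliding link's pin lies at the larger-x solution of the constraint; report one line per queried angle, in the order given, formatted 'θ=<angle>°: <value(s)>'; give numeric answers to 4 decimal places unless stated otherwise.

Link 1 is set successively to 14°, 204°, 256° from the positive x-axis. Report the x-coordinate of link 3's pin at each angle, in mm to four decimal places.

geometry: r = 12 mm, L = 116 mm, e = 9 mm
θ=14°: crank pin P = (r cos θ, r sin θ) = (11.643549, 2.903063)
θ=14°: h = r sin θ − e = 2.903063 − 9 = -6.096937
θ=14°: x = r cos θ + √(L² − h²) = 11.643549 + 115.839662 = 127.483211
θ=204°: crank pin P = (r cos θ, r sin θ) = (-10.962545, -4.880840)
θ=204°: h = r sin θ − e = -4.880840 − 9 = -13.880840
θ=204°: x = r cos θ + √(L² − h²) = -10.962545 + 115.166498 = 104.203953
θ=256°: crank pin P = (r cos θ, r sin θ) = (-2.903063, -11.643549)
θ=256°: h = r sin θ − e = -11.643549 − 9 = -20.643549
θ=256°: x = r cos θ + √(L² − h²) = -2.903063 + 114.148342 = 111.245279

θ=14°: 127.4832
θ=204°: 104.2040
θ=256°: 111.2453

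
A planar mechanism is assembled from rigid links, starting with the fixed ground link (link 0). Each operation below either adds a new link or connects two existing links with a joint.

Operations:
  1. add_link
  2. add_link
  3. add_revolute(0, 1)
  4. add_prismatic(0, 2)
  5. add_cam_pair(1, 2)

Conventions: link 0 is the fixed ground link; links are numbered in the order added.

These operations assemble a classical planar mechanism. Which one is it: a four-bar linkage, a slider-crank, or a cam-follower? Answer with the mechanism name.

links: 3 (incl. ground); joints: 1 revolute, 1 prismatic, 1 higher (cam) pair, forming one closed loop
3 links, revolute + prismatic + higher pair in one loop → cam-follower

cam-follower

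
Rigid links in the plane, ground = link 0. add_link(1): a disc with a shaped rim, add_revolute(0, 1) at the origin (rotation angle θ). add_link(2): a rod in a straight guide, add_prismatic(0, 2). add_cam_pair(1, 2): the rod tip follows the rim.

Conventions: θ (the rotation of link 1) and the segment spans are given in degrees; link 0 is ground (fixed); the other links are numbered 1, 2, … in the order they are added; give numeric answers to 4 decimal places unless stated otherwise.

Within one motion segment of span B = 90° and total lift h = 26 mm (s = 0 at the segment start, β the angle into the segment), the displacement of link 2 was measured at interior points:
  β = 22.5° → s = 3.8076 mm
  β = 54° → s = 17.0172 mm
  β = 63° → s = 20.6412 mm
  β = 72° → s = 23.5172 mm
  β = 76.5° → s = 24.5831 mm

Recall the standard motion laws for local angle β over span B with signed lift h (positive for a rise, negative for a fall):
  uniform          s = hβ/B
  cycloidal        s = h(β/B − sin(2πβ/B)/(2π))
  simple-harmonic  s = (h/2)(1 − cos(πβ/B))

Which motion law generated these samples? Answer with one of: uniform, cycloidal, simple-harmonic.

candidates at β/B = r: uniform s = h·r (linear in β); cycloidal s = h·(r − sin(2πr)/(2π)); simple-harmonic s = (h/2)(1 − cos(πr))
β=22.5°: printed 3.8076 | uniform 6.5000, cycloidal 2.3620, simple-harmonic 3.8076
β=54°: printed 17.0172 | uniform 15.6000, cycloidal 18.0323, simple-harmonic 17.0172
β=63°: printed 20.6412 | uniform 18.2000, cycloidal 22.1355, simple-harmonic 20.6412
β=72°: printed 23.5172 | uniform 20.8000, cycloidal 24.7355, simple-harmonic 23.5172
β=76.5°: printed 24.5831 | uniform 22.1000, cycloidal 25.4477, simple-harmonic 24.5831
only one law matches every sample → simple-harmonic

simple-harmonic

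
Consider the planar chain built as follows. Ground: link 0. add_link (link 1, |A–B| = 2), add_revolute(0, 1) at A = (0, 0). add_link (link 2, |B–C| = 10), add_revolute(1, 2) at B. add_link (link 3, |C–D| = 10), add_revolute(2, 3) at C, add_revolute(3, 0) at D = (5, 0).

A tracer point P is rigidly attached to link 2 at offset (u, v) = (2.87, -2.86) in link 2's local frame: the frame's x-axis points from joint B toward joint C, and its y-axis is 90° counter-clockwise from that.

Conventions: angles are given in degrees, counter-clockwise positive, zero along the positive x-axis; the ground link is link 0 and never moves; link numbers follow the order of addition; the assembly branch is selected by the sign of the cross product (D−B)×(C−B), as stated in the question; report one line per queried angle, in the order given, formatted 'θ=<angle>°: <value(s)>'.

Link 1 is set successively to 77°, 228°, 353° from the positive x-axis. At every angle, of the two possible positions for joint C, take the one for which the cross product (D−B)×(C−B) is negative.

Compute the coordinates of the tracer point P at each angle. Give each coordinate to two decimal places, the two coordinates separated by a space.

A=(0,0), D=(5.00,0)
θ=77°: B = A + 2.00·(cos77°, sin77°) = (0.4499, 1.9487)
θ=77°: |BD| = 4.9498
θ=77°: circle(B,10.00) ∩ circle(D,10.00): a=2.4749, h=9.6889
θ=77°:   candidates: C₊=(6.5394,9.8808) cross=47.959; C₋=(-1.0895,-7.9321) cross=-47.959
θ=77°:   branch - wants cross < 0 → take C=(-1.0895,-7.9321) (cross=-47.959)
θ=77°: ex = (C−B)/|BC| = (-0.1539,-0.9881); ey = (0.9881,-0.1539)
θ=77°: P = B + 2.87·ex + -2.86·ey = (-2.8178,-0.4468)
θ=228°: B = A + 2.00·(cos228°, sin228°) = (-1.3383, -1.4863)
θ=228°: |BD| = 6.5102
θ=228°: circle(B,10.00) ∩ circle(D,10.00): a=3.2551, h=9.4554
θ=228°:   candidates: C₊=(-0.3278,8.4625) cross=61.556; C₋=(3.9896,-9.9488) cross=-61.556
θ=228°:   branch - wants cross < 0 → take C=(3.9896,-9.9488) (cross=-61.556)
θ=228°: ex = (C−B)/|BC| = (0.5328,-0.8463); ey = (0.8463,0.5328)
θ=228°: P = B + 2.87·ex + -2.86·ey = (-2.2295,-5.4388)
θ=353°: B = A + 2.00·(cos353°, sin353°) = (1.9851, -0.2437)
θ=353°: |BD| = 3.0247
θ=353°: circle(B,10.00) ∩ circle(D,10.00): a=1.5124, h=9.8850
θ=353°:   candidates: C₊=(2.6960,9.7310) cross=29.900; C₋=(4.2891,-9.9747) cross=-29.900
θ=353°:   branch - wants cross < 0 → take C=(4.2891,-9.9747) (cross=-29.900)
θ=353°: ex = (C−B)/|BC| = (0.2304,-0.9731); ey = (0.9731,0.2304)
θ=353°: P = B + 2.87·ex + -2.86·ey = (-0.1367,-3.6955)

θ=77°: -2.82 -0.45
θ=228°: -2.23 -5.44
θ=353°: -0.14 -3.70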